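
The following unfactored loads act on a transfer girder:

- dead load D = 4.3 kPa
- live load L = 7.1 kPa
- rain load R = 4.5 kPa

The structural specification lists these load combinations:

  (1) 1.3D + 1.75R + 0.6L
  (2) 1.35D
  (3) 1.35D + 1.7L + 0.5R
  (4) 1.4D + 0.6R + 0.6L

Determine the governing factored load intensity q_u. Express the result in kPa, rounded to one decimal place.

(1) 1.3(4.3) + 1.75(4.5) + 0.6(7.1) = 17.7
(2) 1.35(4.3) = 5.8
(3) 1.35(4.3) + 1.7(7.1) + 0.5(4.5) = 20.1
(4) 1.4(4.3) + 0.6(4.5) + 0.6(7.1) = 6.0 + 2.7 + 4.3 = 13.0
The controlling combination is 3, giving 20.1 kPa.

20.1 kPa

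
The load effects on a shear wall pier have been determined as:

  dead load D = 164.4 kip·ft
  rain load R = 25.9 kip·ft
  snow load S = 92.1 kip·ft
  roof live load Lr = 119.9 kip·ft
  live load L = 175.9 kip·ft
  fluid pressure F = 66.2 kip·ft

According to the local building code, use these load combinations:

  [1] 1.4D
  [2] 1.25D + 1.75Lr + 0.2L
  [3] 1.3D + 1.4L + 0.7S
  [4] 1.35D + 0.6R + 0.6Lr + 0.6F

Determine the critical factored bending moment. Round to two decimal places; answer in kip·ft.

[1] 1.4(164.4) = 230.16
[2] 1.25(164.4) + 1.75(119.9) + 0.2(175.9) = 205.50 + 209.83 + 35.18 = 450.51
[3] 1.3(164.4) + 1.4(175.9) + 0.7(92.1) = 213.72 + 246.26 + 64.47 = 524.45
[4] 1.35(164.4) + 0.6(25.9) + 0.6(119.9) + 0.6(66.2) = 221.94 + 15.54 + 71.94 + 39.72 = 349.14
Combination 3 governs: M_u = 524.45 kip·ft.

524.45 kip·ft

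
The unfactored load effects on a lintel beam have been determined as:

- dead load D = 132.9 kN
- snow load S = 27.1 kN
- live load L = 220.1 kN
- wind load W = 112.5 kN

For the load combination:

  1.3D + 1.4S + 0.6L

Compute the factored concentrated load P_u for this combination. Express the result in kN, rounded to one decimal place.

1.3(132.9) + 1.4(27.1) + 0.6(220.1) = 172.8 + 37.9 + 132.1 = 342.8
P_u = 342.8 kN.

342.8 kN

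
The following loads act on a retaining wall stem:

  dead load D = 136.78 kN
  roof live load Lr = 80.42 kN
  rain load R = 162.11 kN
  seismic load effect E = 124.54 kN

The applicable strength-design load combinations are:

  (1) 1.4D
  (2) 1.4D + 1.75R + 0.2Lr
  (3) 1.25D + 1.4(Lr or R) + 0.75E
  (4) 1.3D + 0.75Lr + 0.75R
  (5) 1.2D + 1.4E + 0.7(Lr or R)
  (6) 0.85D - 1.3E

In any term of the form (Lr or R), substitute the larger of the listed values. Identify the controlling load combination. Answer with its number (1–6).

(Lr or R) → R = 162.11 kN.
(1) 1.4(136.78) = 191.49
(2) 1.4(136.78) + 1.75(162.11) + 0.2(80.42) = 491.27
(3) 1.25(136.78) + 1.4(162.11) + 0.75(124.54) = 491.33
(4) 1.3(136.78) + 0.75(80.42) + 0.75(162.11) = 177.81 + 60.32 + 121.58 = 359.71
(5) 1.2(136.78) + 1.4(124.54) + 0.7(162.11) = 451.97
(6) 0.85(136.78) - 1.3(124.54) = 116.26 - 161.90 = -45.64
The largest value is 491.33 kN from combination 3.

Combination 3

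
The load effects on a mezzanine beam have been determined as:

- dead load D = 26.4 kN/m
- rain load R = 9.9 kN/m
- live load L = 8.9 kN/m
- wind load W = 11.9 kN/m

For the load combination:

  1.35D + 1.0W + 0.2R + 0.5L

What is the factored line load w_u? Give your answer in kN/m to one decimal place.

1.35(26.4) + 1.0(11.9) + 0.2(9.9) + 0.5(8.9) = 54.0
w_u = 54.0 kN/m.

54.0 kN/m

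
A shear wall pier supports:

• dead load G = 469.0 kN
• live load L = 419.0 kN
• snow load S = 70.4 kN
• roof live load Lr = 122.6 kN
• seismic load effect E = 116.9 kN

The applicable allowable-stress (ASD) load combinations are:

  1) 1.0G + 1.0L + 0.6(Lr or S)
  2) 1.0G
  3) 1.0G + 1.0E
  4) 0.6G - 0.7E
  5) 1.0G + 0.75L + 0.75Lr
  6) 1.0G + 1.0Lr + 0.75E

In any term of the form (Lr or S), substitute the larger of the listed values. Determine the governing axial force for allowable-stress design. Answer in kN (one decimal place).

961.6 kN

(Lr or S) → Lr = 122.6 kN.
1) 1.0(469.0) + 1.0(419.0) + 0.6(122.6) = 469.0 + 419.0 + 73.6 = 961.6
2) 1.0(469.0) = 469.0
3) 1.0(469.0) + 1.0(116.9) = 469.0 + 116.9 = 585.9
4) 0.6(469.0) - 0.7(116.9) = 281.4 - 81.8 = 199.6
5) 1.0(469.0) + 0.75(419.0) + 0.75(122.6) = 875.2
6) 1.0(469.0) + 1.0(122.6) + 0.75(116.9) = 469.0 + 122.6 + 87.7 = 679.3
Maximum is from combination 1.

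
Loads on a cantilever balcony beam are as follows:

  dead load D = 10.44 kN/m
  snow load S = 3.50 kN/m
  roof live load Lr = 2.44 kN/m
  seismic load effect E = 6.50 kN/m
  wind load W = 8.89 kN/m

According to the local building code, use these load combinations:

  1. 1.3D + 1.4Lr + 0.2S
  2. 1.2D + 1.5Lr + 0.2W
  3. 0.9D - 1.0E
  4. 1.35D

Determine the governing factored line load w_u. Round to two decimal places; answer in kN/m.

17.97 kN/m

1. 1.3(10.44) + 1.4(2.44) + 0.2(3.50) = 13.57 + 3.42 + 0.70 = 17.69
2. 1.2(10.44) + 1.5(2.44) + 0.2(8.89) = 12.53 + 3.66 + 1.78 = 17.97
3. 0.9(10.44) - 1.0(6.50) = 9.40 - 6.50 = 2.90
4. 1.35(10.44) = 14.09
Maximum is from combination 2.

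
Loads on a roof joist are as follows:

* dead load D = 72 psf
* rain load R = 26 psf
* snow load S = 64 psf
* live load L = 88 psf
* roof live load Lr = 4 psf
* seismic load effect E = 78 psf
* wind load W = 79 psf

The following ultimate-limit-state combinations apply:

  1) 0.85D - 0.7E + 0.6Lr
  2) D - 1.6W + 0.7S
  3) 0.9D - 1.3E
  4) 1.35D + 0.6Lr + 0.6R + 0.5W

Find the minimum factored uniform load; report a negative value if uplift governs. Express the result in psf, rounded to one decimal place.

1) 0.85(72) - 0.7(78) + 0.6(4) = 61.2 - 54.6 + 2.4 = 9.0
2) 1.0(72) - 1.6(79) + 0.7(64) = 72.0 - 126.4 + 44.8 = -9.6
3) 0.9(72) - 1.3(78) = 64.8 - 101.4 = -36.6
4) 1.35(72) + 0.6(4) + 0.6(26) + 0.5(79) = 97.2 + 2.4 + 15.6 + 39.5 = 154.7
Combination 3 gives the minimum: -36.6 psf.

-36.6 psf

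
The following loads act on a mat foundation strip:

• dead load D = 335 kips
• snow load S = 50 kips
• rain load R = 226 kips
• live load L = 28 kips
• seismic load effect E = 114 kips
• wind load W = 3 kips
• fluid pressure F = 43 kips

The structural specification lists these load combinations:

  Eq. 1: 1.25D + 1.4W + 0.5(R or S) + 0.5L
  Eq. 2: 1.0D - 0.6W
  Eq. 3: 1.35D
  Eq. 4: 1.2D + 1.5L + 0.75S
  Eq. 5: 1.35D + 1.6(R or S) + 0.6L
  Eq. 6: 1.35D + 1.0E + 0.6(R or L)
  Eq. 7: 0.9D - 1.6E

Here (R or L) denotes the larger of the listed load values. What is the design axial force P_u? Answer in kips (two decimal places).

830.65 kips

(R or S) → R = 226 kips; (R or L) → R = 226 kips.
Eq. 1: 1.25(335) + 1.4(3) + 0.5(226) + 0.5(28) = 549.95
Eq. 2: 1.0(335) - 0.6(3) = 333.20
Eq. 3: 1.35(335) = 452.25
Eq. 4: 1.2(335) + 1.5(28) + 0.75(50) = 481.50
Eq. 5: 1.35(335) + 1.6(226) + 0.6(28) = 830.65
Eq. 6: 1.35(335) + 1.0(114) + 0.6(226) = 701.85
Eq. 7: 0.9(335) - 1.6(114) = 119.10
The controlling combination is 5, giving 830.65 kips.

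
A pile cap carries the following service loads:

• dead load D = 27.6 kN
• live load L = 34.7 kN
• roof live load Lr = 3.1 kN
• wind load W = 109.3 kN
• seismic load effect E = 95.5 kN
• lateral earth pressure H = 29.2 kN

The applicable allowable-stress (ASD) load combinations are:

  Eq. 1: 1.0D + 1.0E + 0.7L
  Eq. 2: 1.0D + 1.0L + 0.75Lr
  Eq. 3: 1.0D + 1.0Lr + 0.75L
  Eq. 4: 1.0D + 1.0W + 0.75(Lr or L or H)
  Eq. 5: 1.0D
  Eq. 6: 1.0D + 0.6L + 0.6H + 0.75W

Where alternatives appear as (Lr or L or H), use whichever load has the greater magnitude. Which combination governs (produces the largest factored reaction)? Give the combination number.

Combination 4

(Lr or L or H) → L = 34.7 kN.
Eq. 1: 1.0(27.6) + 1.0(95.5) + 0.7(34.7) = 27.6 + 95.5 + 24.3 = 147.4
Eq. 2: 1.0(27.6) + 1.0(34.7) + 0.75(3.1) = 27.6 + 34.7 + 2.3 = 64.6
Eq. 3: 1.0(27.6) + 1.0(3.1) + 0.75(34.7) = 27.6 + 3.1 + 26.0 = 56.7
Eq. 4: 1.0(27.6) + 1.0(109.3) + 0.75(34.7) = 27.6 + 109.3 + 26.0 = 162.9
Eq. 5: 1.0(27.6) = 27.6
Eq. 6: 1.0(27.6) + 0.6(34.7) + 0.6(29.2) + 0.75(109.3) = 27.6 + 20.8 + 17.5 + 82.0 = 147.9
The largest value is 162.9 kN from combination 4.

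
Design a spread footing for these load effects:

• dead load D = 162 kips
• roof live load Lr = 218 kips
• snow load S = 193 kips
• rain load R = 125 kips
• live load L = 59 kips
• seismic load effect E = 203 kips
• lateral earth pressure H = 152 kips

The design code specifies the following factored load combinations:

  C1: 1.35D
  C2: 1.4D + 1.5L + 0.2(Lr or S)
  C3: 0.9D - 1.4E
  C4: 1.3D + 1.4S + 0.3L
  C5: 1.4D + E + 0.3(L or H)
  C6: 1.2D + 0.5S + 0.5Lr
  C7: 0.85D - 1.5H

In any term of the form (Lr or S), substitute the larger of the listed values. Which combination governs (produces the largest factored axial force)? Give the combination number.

(Lr or S) → Lr = 218 kips; (L or H) → H = 152 kips.
C1: 1.35(162) = 218.70
C2: 1.4(162) + 1.5(59) + 0.2(218) = 226.80 + 88.50 + 43.60 = 358.90
C3: 0.9(162) - 1.4(203) = 145.80 - 284.20 = -138.40
C4: 1.3(162) + 1.4(193) + 0.3(59) = 210.60 + 270.20 + 17.70 = 498.50
C5: 1.4(162) + 1.0(203) + 0.3(152) = 226.80 + 203.00 + 45.60 = 475.40
C6: 1.2(162) + 0.5(193) + 0.5(218) = 194.40 + 96.50 + 109.00 = 399.90
C7: 0.85(162) - 1.5(152) = 137.70 - 228.00 = -90.30
The largest value is 498.50 kips from combination 4.

Combination 4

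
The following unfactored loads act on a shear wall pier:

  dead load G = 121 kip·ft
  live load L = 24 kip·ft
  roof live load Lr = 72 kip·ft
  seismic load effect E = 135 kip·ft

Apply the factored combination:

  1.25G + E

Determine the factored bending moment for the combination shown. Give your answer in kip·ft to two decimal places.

1.25(121) + 1.0(135) = 286.25
M_u = 286.25 kip·ft.

286.25 kip·ft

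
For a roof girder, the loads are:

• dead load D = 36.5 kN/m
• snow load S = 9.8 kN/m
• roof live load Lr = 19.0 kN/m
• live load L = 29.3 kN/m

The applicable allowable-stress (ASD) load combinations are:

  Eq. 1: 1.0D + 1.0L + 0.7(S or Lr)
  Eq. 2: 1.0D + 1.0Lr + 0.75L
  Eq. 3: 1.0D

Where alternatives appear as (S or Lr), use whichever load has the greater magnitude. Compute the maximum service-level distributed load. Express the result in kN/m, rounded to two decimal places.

79.10 kN/m

(S or Lr) → Lr = 19.0 kN/m.
Eq. 1: 1.0(36.5) + 1.0(29.3) + 0.7(19.0) = 79.10
Eq. 2: 1.0(36.5) + 1.0(19.0) + 0.75(29.3) = 77.48
Eq. 3: 1.0(36.5) = 36.50
Maximum is from combination 1.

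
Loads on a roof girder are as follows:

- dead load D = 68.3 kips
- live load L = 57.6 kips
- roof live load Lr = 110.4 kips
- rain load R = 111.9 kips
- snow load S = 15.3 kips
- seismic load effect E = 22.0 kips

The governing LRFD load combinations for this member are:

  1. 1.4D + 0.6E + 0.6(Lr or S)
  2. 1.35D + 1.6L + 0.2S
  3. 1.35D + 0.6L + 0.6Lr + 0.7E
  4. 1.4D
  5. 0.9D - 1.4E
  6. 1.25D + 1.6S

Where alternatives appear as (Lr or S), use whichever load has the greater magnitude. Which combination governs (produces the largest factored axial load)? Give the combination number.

Combination 3

(Lr or S) → Lr = 110.4 kips.
1. 1.4(68.3) + 0.6(22.0) + 0.6(110.4) = 175.1
2. 1.35(68.3) + 1.6(57.6) + 0.2(15.3) = 187.4
3. 1.35(68.3) + 0.6(57.6) + 0.6(110.4) + 0.7(22.0) = 92.2 + 34.6 + 66.2 + 15.4 = 208.4
4. 1.4(68.3) = 95.6
5. 0.9(68.3) - 1.4(22.0) = 61.5 - 30.8 = 30.7
6. 1.25(68.3) + 1.6(15.3) = 85.4 + 24.5 = 109.9
The largest value is 208.4 kips from combination 3.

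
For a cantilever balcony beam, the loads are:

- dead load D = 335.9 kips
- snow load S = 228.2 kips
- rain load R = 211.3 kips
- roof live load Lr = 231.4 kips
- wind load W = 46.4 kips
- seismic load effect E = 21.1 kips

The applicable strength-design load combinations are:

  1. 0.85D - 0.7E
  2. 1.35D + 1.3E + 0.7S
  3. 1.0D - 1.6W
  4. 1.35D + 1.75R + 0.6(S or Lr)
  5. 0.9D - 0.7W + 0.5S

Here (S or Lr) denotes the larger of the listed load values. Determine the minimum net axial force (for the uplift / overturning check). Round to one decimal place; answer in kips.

261.7 kips

(S or Lr) → Lr = 231.4 kips.
1. 0.85(335.9) - 0.7(21.1) = 285.5 - 14.8 = 270.7
2. 1.35(335.9) + 1.3(21.1) + 0.7(228.2) = 453.5 + 27.4 + 159.7 = 640.6
3. 1.0(335.9) - 1.6(46.4) = 335.9 - 74.2 = 261.7
4. 1.35(335.9) + 1.75(211.3) + 0.6(231.4) = 453.5 + 369.8 + 138.8 = 962.1
5. 0.9(335.9) - 0.7(46.4) + 0.5(228.2) = 302.3 - 32.5 + 114.1 = 383.9
Combination 3 gives the minimum: 261.7 kips.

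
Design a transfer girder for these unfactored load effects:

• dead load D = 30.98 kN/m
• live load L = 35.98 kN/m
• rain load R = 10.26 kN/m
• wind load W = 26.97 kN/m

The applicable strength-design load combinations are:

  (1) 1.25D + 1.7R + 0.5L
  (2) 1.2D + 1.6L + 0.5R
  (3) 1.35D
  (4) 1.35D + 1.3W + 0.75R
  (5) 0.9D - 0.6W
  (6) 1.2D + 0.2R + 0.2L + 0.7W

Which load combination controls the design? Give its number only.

(1) 1.25(30.98) + 1.7(10.26) + 0.5(35.98) = 38.73 + 17.44 + 17.99 = 74.16
(2) 1.2(30.98) + 1.6(35.98) + 0.5(10.26) = 99.87
(3) 1.35(30.98) = 41.82
(4) 1.35(30.98) + 1.3(26.97) + 0.75(10.26) = 41.82 + 35.06 + 7.70 = 84.58
(5) 0.9(30.98) - 0.6(26.97) = 27.88 - 16.18 = 11.70
(6) 1.2(30.98) + 0.2(10.26) + 0.2(35.98) + 0.7(26.97) = 65.30
The largest value is 99.87 kN/m from combination 2.

Combination 2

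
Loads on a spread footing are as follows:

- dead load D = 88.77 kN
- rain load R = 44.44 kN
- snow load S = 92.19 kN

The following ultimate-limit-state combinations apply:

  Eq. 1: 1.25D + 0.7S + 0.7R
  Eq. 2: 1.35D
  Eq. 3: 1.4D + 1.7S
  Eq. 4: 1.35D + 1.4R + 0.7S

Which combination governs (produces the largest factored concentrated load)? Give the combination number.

Combination 3

Eq. 1: 1.25(88.77) + 0.7(92.19) + 0.7(44.44) = 206.60
Eq. 2: 1.35(88.77) = 119.84
Eq. 3: 1.4(88.77) + 1.7(92.19) = 281.00
Eq. 4: 1.35(88.77) + 1.4(44.44) + 0.7(92.19) = 246.59
The largest value is 281.00 kN from combination 3.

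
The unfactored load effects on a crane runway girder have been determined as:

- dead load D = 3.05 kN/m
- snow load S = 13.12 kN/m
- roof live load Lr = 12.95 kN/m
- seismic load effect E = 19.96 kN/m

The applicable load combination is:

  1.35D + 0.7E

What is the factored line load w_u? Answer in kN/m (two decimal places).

1.35(3.05) + 0.7(19.96) = 4.12 + 13.97 = 18.09
w_u = 18.09 kN/m.

18.09 kN/m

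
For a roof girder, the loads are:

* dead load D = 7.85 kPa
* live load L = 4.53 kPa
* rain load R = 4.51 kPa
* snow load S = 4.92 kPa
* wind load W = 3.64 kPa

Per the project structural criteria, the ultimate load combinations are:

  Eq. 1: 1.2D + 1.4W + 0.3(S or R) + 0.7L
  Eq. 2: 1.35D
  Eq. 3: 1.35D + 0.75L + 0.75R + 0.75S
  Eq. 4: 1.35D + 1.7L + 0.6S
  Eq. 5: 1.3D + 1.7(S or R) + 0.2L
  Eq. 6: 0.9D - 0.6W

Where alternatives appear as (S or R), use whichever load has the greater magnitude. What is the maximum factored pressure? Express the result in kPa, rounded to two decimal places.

21.25 kPa

(S or R) → S = 4.92 kPa.
Eq. 1: 1.2(7.85) + 1.4(3.64) + 0.3(4.92) + 0.7(4.53) = 19.16
Eq. 2: 1.35(7.85) = 10.60
Eq. 3: 1.35(7.85) + 0.75(4.53) + 0.75(4.51) + 0.75(4.92) = 10.60 + 3.40 + 3.38 + 3.69 = 21.07
Eq. 4: 1.35(7.85) + 1.7(4.53) + 0.6(4.92) = 10.60 + 7.70 + 2.95 = 21.25
Eq. 5: 1.3(7.85) + 1.7(4.92) + 0.2(4.53) = 10.21 + 8.36 + 0.91 = 19.48
Eq. 6: 0.9(7.85) - 0.6(3.64) = 4.88
Maximum is from combination 4.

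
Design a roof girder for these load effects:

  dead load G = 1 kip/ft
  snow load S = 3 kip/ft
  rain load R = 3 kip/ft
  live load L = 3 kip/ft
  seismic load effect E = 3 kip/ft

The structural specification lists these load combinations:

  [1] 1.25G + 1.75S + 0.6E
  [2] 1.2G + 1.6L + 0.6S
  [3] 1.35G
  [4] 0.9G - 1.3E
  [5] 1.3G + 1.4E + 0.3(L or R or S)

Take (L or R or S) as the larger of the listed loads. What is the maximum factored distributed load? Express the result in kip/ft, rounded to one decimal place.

(L or R or S) → L = 3 kip/ft.
[1] 1.25(1) + 1.75(3) + 0.6(3) = 8.3
[2] 1.2(1) + 1.6(3) + 0.6(3) = 1.2 + 4.8 + 1.8 = 7.8
[3] 1.35(1) = 1.4
[4] 0.9(1) - 1.3(3) = 0.9 - 3.9 = -3.0
[5] 1.3(1) + 1.4(3) + 0.3(3) = 1.3 + 4.2 + 0.9 = 6.4
Combination 1 governs: w_u = 8.3 kip/ft.

8.3 kip/ft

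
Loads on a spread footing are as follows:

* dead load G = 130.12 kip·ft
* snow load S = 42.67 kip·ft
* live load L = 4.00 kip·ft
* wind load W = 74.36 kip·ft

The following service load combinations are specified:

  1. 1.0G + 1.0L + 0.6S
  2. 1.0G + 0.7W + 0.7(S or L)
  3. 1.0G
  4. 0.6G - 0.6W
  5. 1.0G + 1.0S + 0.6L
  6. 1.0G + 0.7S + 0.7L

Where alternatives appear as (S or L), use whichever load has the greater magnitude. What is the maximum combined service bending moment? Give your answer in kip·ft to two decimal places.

(S or L) → S = 42.67 kip·ft.
1. 1.0(130.12) + 1.0(4.00) + 0.6(42.67) = 130.12 + 4.00 + 25.60 = 159.72
2. 1.0(130.12) + 0.7(74.36) + 0.7(42.67) = 130.12 + 52.05 + 29.87 = 212.04
3. 1.0(130.12) = 130.12
4. 0.6(130.12) - 0.6(74.36) = 33.46
5. 1.0(130.12) + 1.0(42.67) + 0.6(4.00) = 130.12 + 42.67 + 2.40 = 175.19
6. 1.0(130.12) + 0.7(42.67) + 0.7(4.00) = 130.12 + 29.87 + 2.80 = 162.79
Maximum is from combination 2.

212.04 kip·ft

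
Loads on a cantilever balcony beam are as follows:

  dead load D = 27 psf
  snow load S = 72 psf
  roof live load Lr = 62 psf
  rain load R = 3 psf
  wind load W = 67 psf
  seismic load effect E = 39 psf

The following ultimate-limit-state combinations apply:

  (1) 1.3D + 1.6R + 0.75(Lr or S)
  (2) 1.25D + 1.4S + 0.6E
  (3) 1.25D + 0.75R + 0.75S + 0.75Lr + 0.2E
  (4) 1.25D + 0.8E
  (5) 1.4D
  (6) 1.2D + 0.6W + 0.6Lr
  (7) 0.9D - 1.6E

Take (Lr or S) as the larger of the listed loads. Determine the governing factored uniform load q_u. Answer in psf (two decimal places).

157.95 psf

(Lr or S) → S = 72 psf.
(1) 1.3(27) + 1.6(3) + 0.75(72) = 93.90
(2) 1.25(27) + 1.4(72) + 0.6(39) = 157.95
(3) 1.25(27) + 0.75(3) + 0.75(72) + 0.75(62) + 0.2(39) = 144.30
(4) 1.25(27) + 0.8(39) = 64.95
(5) 1.4(27) = 37.80
(6) 1.2(27) + 0.6(67) + 0.6(62) = 109.80
(7) 0.9(27) - 1.6(39) = -38.10
The controlling combination is 2, giving 157.95 psf.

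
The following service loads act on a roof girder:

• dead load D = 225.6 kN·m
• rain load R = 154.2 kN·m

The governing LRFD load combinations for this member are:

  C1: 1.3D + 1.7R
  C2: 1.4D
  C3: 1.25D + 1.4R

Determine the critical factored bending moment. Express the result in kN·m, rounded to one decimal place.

555.4 kN·m

C1: 1.3(225.6) + 1.7(154.2) = 293.3 + 262.1 = 555.4
C2: 1.4(225.6) = 315.8
C3: 1.25(225.6) + 1.4(154.2) = 282.0 + 215.9 = 497.9
The controlling combination is 1, giving 555.4 kN·m.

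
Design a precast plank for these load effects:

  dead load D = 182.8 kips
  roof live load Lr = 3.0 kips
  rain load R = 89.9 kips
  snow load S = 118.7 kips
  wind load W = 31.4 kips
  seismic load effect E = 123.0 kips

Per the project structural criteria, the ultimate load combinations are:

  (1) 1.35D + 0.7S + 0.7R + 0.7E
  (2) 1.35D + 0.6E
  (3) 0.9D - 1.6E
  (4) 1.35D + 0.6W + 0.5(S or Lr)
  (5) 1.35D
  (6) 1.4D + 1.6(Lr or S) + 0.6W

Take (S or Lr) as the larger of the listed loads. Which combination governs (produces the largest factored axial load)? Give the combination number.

(S or Lr) → S = 118.7 kips; (Lr or S) → S = 118.7 kips.
(1) 1.35(182.8) + 0.7(118.7) + 0.7(89.9) + 0.7(123.0) = 478.90
(2) 1.35(182.8) + 0.6(123.0) = 320.58
(3) 0.9(182.8) - 1.6(123.0) = -32.28
(4) 1.35(182.8) + 0.6(31.4) + 0.5(118.7) = 324.97
(5) 1.35(182.8) = 246.78
(6) 1.4(182.8) + 1.6(118.7) + 0.6(31.4) = 464.68
The largest value is 478.90 kips from combination 1.

Combination 1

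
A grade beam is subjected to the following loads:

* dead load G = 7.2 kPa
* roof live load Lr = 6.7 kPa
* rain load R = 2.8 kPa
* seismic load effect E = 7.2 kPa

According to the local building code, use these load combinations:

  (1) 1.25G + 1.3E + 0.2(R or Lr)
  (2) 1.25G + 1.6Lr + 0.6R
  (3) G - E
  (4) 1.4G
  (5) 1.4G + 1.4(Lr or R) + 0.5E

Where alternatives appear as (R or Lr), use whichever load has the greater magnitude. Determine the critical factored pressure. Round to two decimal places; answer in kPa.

(R or Lr) → Lr = 6.7 kPa; (Lr or R) → Lr = 6.7 kPa.
(1) 1.25(7.2) + 1.3(7.2) + 0.2(6.7) = 9.00 + 9.36 + 1.34 = 19.70
(2) 1.25(7.2) + 1.6(6.7) + 0.6(2.8) = 9.00 + 10.72 + 1.68 = 21.40
(3) 1.0(7.2) - 1.0(7.2) = 7.20 - 7.20 = 0.00
(4) 1.4(7.2) = 10.08
(5) 1.4(7.2) + 1.4(6.7) + 0.5(7.2) = 10.08 + 9.38 + 3.60 = 23.06
Maximum is from combination 5.

23.06 kPa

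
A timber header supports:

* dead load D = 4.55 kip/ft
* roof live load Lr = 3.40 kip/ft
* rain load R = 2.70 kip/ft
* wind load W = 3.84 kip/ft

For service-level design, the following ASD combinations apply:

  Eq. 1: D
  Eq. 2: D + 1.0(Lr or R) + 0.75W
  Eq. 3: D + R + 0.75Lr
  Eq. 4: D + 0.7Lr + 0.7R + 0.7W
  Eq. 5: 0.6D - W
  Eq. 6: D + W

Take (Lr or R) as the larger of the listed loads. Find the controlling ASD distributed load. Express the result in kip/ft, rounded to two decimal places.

11.51 kip/ft

(Lr or R) → Lr = 3.40 kip/ft.
Eq. 1: 1.0(4.55) = 4.55
Eq. 2: 1.0(4.55) + 1.0(3.40) + 0.75(3.84) = 4.55 + 3.40 + 2.88 = 10.83
Eq. 3: 1.0(4.55) + 1.0(2.70) + 0.75(3.40) = 4.55 + 2.70 + 2.55 = 9.80
Eq. 4: 1.0(4.55) + 0.7(3.40) + 0.7(2.70) + 0.7(3.84) = 4.55 + 2.38 + 1.89 + 2.69 = 11.51
Eq. 5: 0.6(4.55) - 1.0(3.84) = 2.73 - 3.84 = -1.11
Eq. 6: 1.0(4.55) + 1.0(3.84) = 4.55 + 3.84 = 8.39
Combination 4 governs: w = 11.51 kip/ft.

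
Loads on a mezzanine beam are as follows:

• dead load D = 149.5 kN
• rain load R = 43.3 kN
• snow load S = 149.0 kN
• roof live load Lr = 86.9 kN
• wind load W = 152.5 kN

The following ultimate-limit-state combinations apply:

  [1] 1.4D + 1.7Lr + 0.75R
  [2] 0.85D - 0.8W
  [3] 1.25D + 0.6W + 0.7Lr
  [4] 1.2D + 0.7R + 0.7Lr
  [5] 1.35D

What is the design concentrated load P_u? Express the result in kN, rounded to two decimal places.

389.51 kN

[1] 1.4(149.5) + 1.7(86.9) + 0.75(43.3) = 389.51
[2] 0.85(149.5) - 0.8(152.5) = 5.08
[3] 1.25(149.5) + 0.6(152.5) + 0.7(86.9) = 339.21
[4] 1.2(149.5) + 0.7(43.3) + 0.7(86.9) = 270.54
[5] 1.35(149.5) = 201.83
Maximum is from combination 1.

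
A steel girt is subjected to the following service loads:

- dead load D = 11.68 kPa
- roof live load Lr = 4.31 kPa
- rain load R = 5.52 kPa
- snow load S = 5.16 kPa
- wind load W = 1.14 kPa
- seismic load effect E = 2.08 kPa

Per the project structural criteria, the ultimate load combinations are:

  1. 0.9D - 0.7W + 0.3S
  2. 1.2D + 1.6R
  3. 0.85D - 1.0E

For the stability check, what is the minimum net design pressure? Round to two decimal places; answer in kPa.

7.85 kPa

1. 0.9(11.68) - 0.7(1.14) + 0.3(5.16) = 10.51 - 0.80 + 1.55 = 11.26
2. 1.2(11.68) + 1.6(5.52) = 14.02 + 8.83 = 22.85
3. 0.85(11.68) - 1.0(2.08) = 9.93 - 2.08 = 7.85
Combination 3 gives the minimum: 7.85 kPa.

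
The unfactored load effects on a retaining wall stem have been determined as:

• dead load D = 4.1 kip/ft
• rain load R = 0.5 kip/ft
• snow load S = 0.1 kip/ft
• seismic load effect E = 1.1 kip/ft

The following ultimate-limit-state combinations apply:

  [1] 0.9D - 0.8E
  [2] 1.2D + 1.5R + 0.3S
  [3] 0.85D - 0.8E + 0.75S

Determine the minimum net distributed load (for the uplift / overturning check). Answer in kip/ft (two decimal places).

2.68 kip/ft

[1] 0.9(4.1) - 0.8(1.1) = 3.69 - 0.88 = 2.81
[2] 1.2(4.1) + 1.5(0.5) + 0.3(0.1) = 4.92 + 0.75 + 0.03 = 5.70
[3] 0.85(4.1) - 0.8(1.1) + 0.75(0.1) = 2.68
Combination 3 gives the minimum: 2.68 kip/ft.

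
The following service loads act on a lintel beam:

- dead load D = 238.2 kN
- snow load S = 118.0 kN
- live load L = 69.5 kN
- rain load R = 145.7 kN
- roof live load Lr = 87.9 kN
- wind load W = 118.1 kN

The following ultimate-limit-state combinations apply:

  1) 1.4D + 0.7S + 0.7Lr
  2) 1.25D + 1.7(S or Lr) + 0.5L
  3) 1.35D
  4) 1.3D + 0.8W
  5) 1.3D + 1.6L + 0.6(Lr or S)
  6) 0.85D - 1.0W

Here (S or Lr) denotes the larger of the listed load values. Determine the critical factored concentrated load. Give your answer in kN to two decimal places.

(S or Lr) → S = 118.0 kN; (Lr or S) → S = 118.0 kN.
1) 1.4(238.2) + 0.7(118.0) + 0.7(87.9) = 477.61
2) 1.25(238.2) + 1.7(118.0) + 0.5(69.5) = 533.10
3) 1.35(238.2) = 321.57
4) 1.3(238.2) + 0.8(118.1) = 404.14
5) 1.3(238.2) + 1.6(69.5) + 0.6(118.0) = 491.66
6) 0.85(238.2) - 1.0(118.1) = 84.37
Maximum is from combination 2.

533.10 kN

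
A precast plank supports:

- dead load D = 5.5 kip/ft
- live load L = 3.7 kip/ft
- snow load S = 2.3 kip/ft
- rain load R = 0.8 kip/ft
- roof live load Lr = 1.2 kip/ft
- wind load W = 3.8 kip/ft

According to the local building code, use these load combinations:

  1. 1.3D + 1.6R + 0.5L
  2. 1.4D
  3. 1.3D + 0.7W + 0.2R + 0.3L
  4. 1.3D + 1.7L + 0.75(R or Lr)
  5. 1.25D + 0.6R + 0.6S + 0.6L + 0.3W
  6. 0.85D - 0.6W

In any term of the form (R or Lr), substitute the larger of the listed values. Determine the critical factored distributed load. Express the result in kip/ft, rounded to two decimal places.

(R or Lr) → Lr = 1.2 kip/ft.
1. 1.3(5.5) + 1.6(0.8) + 0.5(3.7) = 7.15 + 1.28 + 1.85 = 10.28
2. 1.4(5.5) = 7.70
3. 1.3(5.5) + 0.7(3.8) + 0.2(0.8) + 0.3(3.7) = 7.15 + 2.66 + 0.16 + 1.11 = 11.08
4. 1.3(5.5) + 1.7(3.7) + 0.75(1.2) = 7.15 + 6.29 + 0.90 = 14.34
5. 1.25(5.5) + 0.6(0.8) + 0.6(2.3) + 0.6(3.7) + 0.3(3.8) = 6.88 + 0.48 + 1.38 + 2.22 + 1.14 = 12.10
6. 0.85(5.5) - 0.6(3.8) = 4.68 - 2.28 = 2.40
Maximum is from combination 4.

14.34 kip/ft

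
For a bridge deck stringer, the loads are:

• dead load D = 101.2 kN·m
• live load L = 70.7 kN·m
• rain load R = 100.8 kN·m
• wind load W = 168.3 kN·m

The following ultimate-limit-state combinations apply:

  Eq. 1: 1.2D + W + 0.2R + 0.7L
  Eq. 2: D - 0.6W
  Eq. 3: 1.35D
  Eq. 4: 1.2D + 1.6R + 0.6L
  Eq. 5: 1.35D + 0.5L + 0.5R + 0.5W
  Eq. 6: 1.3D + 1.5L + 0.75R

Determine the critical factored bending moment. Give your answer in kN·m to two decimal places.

359.39 kN·m

Eq. 1: 1.2(101.2) + 1.0(168.3) + 0.2(100.8) + 0.7(70.7) = 359.39
Eq. 2: 1.0(101.2) - 0.6(168.3) = 0.22
Eq. 3: 1.35(101.2) = 136.62
Eq. 4: 1.2(101.2) + 1.6(100.8) + 0.6(70.7) = 325.14
Eq. 5: 1.35(101.2) + 0.5(70.7) + 0.5(100.8) + 0.5(168.3) = 306.52
Eq. 6: 1.3(101.2) + 1.5(70.7) + 0.75(100.8) = 313.21
Maximum is from combination 1.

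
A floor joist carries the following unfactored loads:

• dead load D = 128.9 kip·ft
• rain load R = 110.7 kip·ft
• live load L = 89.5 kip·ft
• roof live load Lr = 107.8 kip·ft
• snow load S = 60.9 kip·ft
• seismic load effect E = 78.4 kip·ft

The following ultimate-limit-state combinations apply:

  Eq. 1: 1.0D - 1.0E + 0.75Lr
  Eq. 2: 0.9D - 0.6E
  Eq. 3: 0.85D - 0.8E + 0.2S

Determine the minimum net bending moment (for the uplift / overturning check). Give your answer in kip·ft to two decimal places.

59.03 kip·ft

Eq. 1: 1.0(128.9) - 1.0(78.4) + 0.75(107.8) = 131.35
Eq. 2: 0.9(128.9) - 0.6(78.4) = 68.97
Eq. 3: 0.85(128.9) - 0.8(78.4) + 0.2(60.9) = 59.03
Combination 3 gives the minimum: 59.03 kip·ft.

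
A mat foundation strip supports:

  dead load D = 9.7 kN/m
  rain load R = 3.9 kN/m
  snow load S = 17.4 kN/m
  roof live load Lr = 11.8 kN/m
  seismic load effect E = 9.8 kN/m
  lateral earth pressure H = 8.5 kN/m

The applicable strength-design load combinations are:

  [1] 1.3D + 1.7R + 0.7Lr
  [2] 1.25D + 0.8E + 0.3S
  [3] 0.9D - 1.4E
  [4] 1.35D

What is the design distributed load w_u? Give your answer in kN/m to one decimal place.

27.5 kN/m

[1] 1.3(9.7) + 1.7(3.9) + 0.7(11.8) = 12.6 + 6.6 + 8.3 = 27.5
[2] 1.25(9.7) + 0.8(9.8) + 0.3(17.4) = 25.2
[3] 0.9(9.7) - 1.4(9.8) = 8.7 - 13.7 = -5.0
[4] 1.35(9.7) = 13.1
Maximum is from combination 1.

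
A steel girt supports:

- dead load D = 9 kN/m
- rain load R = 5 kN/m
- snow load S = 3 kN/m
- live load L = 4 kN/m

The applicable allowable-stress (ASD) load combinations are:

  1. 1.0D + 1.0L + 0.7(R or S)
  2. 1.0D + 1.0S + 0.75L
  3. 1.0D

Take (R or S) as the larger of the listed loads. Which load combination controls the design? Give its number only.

Combination 1

(R or S) → R = 5 kN/m.
1. 1.0(9) + 1.0(4) + 0.7(5) = 16.50
2. 1.0(9) + 1.0(3) + 0.75(4) = 15.00
3. 1.0(9) = 9.00
The largest value is 16.50 kN/m from combination 1.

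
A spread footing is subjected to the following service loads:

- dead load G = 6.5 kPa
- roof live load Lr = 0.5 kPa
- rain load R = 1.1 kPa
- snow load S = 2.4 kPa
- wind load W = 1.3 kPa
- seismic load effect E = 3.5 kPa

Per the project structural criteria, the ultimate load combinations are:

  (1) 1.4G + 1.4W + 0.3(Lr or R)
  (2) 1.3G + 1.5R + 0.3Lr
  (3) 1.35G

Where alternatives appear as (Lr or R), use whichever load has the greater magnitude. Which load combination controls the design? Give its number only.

(Lr or R) → R = 1.1 kPa.
(1) 1.4(6.5) + 1.4(1.3) + 0.3(1.1) = 9.10 + 1.82 + 0.33 = 11.25
(2) 1.3(6.5) + 1.5(1.1) + 0.3(0.5) = 8.45 + 1.65 + 0.15 = 10.25
(3) 1.35(6.5) = 8.78
The largest value is 11.25 kPa from combination 1.

Combination 1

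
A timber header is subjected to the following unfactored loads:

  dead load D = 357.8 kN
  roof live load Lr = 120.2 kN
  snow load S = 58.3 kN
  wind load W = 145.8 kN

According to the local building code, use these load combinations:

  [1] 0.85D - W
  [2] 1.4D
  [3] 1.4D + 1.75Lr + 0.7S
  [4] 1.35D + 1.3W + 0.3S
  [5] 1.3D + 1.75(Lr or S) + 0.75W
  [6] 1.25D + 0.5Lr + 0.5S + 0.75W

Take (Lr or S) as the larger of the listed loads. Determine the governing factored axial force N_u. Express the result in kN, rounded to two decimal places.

784.84 kN

(Lr or S) → Lr = 120.2 kN.
[1] 0.85(357.8) - 1.0(145.8) = 304.13 - 145.80 = 158.33
[2] 1.4(357.8) = 500.92
[3] 1.4(357.8) + 1.75(120.2) + 0.7(58.3) = 500.92 + 210.35 + 40.81 = 752.08
[4] 1.35(357.8) + 1.3(145.8) + 0.3(58.3) = 483.03 + 189.54 + 17.49 = 690.06
[5] 1.3(357.8) + 1.75(120.2) + 0.75(145.8) = 465.14 + 210.35 + 109.35 = 784.84
[6] 1.25(357.8) + 0.5(120.2) + 0.5(58.3) + 0.75(145.8) = 447.25 + 60.10 + 29.15 + 109.35 = 645.85
The controlling combination is 5, giving 784.84 kN.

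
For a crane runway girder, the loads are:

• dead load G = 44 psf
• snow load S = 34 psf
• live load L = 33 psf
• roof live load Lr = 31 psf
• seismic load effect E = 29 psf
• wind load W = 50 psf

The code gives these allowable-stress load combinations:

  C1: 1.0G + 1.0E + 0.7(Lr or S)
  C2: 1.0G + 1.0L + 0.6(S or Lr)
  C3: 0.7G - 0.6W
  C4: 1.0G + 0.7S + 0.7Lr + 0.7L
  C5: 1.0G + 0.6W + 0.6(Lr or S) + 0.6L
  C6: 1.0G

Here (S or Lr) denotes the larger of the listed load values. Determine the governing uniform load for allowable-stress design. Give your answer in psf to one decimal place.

(Lr or S) → S = 34 psf; (S or Lr) → S = 34 psf.
C1: 1.0(44) + 1.0(29) + 0.7(34) = 44.0 + 29.0 + 23.8 = 96.8
C2: 1.0(44) + 1.0(33) + 0.6(34) = 44.0 + 33.0 + 20.4 = 97.4
C3: 0.7(44) - 0.6(50) = 30.8 - 30.0 = 0.8
C4: 1.0(44) + 0.7(34) + 0.7(31) + 0.7(33) = 44.0 + 23.8 + 21.7 + 23.1 = 112.6
C5: 1.0(44) + 0.6(50) + 0.6(34) + 0.6(33) = 44.0 + 30.0 + 20.4 + 19.8 = 114.2
C6: 1.0(44) = 44.0
The controlling combination is 5, giving 114.2 psf.

114.2 psf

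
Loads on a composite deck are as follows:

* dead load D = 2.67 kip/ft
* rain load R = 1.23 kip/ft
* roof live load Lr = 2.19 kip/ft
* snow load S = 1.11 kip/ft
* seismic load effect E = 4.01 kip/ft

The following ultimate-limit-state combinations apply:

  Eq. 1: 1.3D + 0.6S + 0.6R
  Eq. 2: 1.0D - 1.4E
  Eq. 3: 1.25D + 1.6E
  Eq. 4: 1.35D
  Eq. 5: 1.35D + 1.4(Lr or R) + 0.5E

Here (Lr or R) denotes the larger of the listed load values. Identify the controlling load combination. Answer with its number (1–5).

Combination 3

(Lr or R) → Lr = 2.19 kip/ft.
Eq. 1: 1.3(2.67) + 0.6(1.11) + 0.6(1.23) = 4.88
Eq. 2: 1.0(2.67) - 1.4(4.01) = -2.94
Eq. 3: 1.25(2.67) + 1.6(4.01) = 9.75
Eq. 4: 1.35(2.67) = 3.60
Eq. 5: 1.35(2.67) + 1.4(2.19) + 0.5(4.01) = 8.68
The largest value is 9.75 kip/ft from combination 3.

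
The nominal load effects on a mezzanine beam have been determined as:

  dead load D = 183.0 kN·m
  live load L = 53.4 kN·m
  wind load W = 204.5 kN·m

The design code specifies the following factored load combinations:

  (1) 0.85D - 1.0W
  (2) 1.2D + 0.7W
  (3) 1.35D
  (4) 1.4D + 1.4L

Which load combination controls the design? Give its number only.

(1) 0.85(183.0) - 1.0(204.5) = 155.55 - 204.50 = -48.95
(2) 1.2(183.0) + 0.7(204.5) = 219.60 + 143.15 = 362.75
(3) 1.35(183.0) = 247.05
(4) 1.4(183.0) + 1.4(53.4) = 256.20 + 74.76 = 330.96
The largest value is 362.75 kN·m from combination 2.

Combination 2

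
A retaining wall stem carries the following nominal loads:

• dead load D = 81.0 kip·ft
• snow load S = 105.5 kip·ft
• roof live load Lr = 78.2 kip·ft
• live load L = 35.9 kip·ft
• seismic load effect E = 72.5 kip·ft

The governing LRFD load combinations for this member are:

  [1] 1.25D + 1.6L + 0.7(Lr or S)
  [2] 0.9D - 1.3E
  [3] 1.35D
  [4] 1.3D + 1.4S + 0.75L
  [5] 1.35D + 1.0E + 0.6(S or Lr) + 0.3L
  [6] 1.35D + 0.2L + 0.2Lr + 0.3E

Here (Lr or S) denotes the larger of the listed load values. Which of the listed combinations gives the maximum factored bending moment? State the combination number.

(Lr or S) → S = 105.5 kip·ft; (S or Lr) → S = 105.5 kip·ft.
[1] 1.25(81.0) + 1.6(35.9) + 0.7(105.5) = 101.25 + 57.44 + 73.85 = 232.54
[2] 0.9(81.0) - 1.3(72.5) = 72.90 - 94.25 = -21.35
[3] 1.35(81.0) = 109.35
[4] 1.3(81.0) + 1.4(105.5) + 0.75(35.9) = 105.30 + 147.70 + 26.93 = 279.93
[5] 1.35(81.0) + 1.0(72.5) + 0.6(105.5) + 0.3(35.9) = 109.35 + 72.50 + 63.30 + 10.77 = 255.92
[6] 1.35(81.0) + 0.2(35.9) + 0.2(78.2) + 0.3(72.5) = 109.35 + 7.18 + 15.64 + 21.75 = 153.92
The largest value is 279.93 kip·ft from combination 4.

Combination 4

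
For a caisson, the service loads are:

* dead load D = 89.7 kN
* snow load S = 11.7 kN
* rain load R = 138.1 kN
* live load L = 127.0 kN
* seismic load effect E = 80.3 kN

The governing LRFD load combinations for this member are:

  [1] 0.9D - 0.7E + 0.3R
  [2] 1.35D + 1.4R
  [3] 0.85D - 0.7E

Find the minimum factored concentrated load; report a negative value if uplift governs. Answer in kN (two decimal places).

[1] 0.9(89.7) - 0.7(80.3) + 0.3(138.1) = 80.73 - 56.21 + 41.43 = 65.95
[2] 1.35(89.7) + 1.4(138.1) = 121.10 + 193.34 = 314.44
[3] 0.85(89.7) - 0.7(80.3) = 76.25 - 56.21 = 20.04
Combination 3 gives the minimum: 20.04 kN.

20.04 kN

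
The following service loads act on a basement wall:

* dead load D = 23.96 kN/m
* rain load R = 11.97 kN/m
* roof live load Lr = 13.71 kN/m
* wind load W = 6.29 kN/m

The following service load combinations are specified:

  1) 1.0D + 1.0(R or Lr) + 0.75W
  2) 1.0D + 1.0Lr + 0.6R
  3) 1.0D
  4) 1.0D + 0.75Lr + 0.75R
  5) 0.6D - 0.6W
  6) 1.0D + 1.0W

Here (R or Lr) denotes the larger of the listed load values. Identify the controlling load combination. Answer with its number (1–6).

(R or Lr) → Lr = 13.71 kN/m.
1) 1.0(23.96) + 1.0(13.71) + 0.75(6.29) = 42.39
2) 1.0(23.96) + 1.0(13.71) + 0.6(11.97) = 44.85
3) 1.0(23.96) = 23.96
4) 1.0(23.96) + 0.75(13.71) + 0.75(11.97) = 43.22
5) 0.6(23.96) - 0.6(6.29) = 10.60
6) 1.0(23.96) + 1.0(6.29) = 30.25
The largest value is 44.85 kN/m from combination 2.

Combination 2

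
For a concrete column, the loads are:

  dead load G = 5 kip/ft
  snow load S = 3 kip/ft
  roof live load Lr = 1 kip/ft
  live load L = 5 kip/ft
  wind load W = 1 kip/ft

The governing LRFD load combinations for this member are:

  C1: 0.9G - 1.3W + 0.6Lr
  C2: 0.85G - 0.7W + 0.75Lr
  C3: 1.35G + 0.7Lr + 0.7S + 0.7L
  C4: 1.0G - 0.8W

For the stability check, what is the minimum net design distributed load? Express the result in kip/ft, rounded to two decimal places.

3.80 kip/ft

C1: 0.9(5) - 1.3(1) + 0.6(1) = 4.50 - 1.30 + 0.60 = 3.80
C2: 0.85(5) - 0.7(1) + 0.75(1) = 4.25 - 0.70 + 0.75 = 4.30
C3: 1.35(5) + 0.7(1) + 0.7(3) + 0.7(5) = 6.75 + 0.70 + 2.10 + 3.50 = 13.05
C4: 1.0(5) - 0.8(1) = 5.00 - 0.80 = 4.20
Combination 1 gives the minimum: 3.80 kip/ft.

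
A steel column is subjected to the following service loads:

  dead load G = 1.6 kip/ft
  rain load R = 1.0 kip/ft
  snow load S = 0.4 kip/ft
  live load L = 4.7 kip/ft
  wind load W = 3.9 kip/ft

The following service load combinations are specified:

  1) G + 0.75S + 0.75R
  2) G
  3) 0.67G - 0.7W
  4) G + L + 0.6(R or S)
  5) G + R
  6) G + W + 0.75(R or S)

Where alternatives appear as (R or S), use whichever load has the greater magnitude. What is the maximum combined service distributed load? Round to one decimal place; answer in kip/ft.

(R or S) → R = 1.0 kip/ft.
1) 1.0(1.6) + 0.75(0.4) + 0.75(1.0) = 1.6 + 0.3 + 0.8 = 2.7
2) 1.0(1.6) = 1.6
3) 0.67(1.6) - 0.7(3.9) = -1.7
4) 1.0(1.6) + 1.0(4.7) + 0.6(1.0) = 1.6 + 4.7 + 0.6 = 6.9
5) 1.0(1.6) + 1.0(1.0) = 1.6 + 1.0 = 2.6
6) 1.0(1.6) + 1.0(3.9) + 0.75(1.0) = 1.6 + 3.9 + 0.8 = 6.3
Combination 4 governs: w = 6.9 kip/ft.

6.9 kip/ft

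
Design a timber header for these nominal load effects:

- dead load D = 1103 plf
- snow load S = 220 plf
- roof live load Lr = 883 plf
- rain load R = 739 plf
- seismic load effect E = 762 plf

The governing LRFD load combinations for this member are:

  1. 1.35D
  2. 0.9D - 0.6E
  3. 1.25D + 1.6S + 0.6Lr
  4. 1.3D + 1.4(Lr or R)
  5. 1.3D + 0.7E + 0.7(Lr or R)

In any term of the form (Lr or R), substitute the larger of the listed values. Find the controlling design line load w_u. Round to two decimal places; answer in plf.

(Lr or R) → Lr = 883 plf.
1. 1.35(1103) = 1489.05
2. 0.9(1103) - 0.6(762) = 992.70 - 457.20 = 535.50
3. 1.25(1103) + 1.6(220) + 0.6(883) = 1378.75 + 352.00 + 529.80 = 2260.55
4. 1.3(1103) + 1.4(883) = 1433.90 + 1236.20 = 2670.10
5. 1.3(1103) + 0.7(762) + 0.7(883) = 1433.90 + 533.40 + 618.10 = 2585.40
The controlling combination is 4, giving 2670.10 plf.

2670.10 plf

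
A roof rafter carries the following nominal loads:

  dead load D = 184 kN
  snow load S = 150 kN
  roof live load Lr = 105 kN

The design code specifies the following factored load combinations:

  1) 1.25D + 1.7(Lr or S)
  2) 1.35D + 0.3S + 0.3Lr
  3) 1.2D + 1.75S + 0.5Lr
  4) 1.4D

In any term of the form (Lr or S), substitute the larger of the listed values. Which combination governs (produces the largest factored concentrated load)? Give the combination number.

(Lr or S) → S = 150 kN.
1) 1.25(184) + 1.7(150) = 230.00 + 255.00 = 485.00
2) 1.35(184) + 0.3(150) + 0.3(105) = 248.40 + 45.00 + 31.50 = 324.90
3) 1.2(184) + 1.75(150) + 0.5(105) = 220.80 + 262.50 + 52.50 = 535.80
4) 1.4(184) = 257.60
The largest value is 535.80 kN from combination 3.

Combination 3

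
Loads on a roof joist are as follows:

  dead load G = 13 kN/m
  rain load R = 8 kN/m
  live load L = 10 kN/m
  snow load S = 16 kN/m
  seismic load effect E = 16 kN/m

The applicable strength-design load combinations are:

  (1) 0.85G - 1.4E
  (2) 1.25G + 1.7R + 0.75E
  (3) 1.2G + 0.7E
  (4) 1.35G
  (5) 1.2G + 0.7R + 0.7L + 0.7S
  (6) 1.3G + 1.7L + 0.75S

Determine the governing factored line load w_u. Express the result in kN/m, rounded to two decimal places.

45.90 kN/m

(1) 0.85(13) - 1.4(16) = 11.05 - 22.40 = -11.35
(2) 1.25(13) + 1.7(8) + 0.75(16) = 16.25 + 13.60 + 12.00 = 41.85
(3) 1.2(13) + 0.7(16) = 15.60 + 11.20 = 26.80
(4) 1.35(13) = 17.55
(5) 1.2(13) + 0.7(8) + 0.7(10) + 0.7(16) = 15.60 + 5.60 + 7.00 + 11.20 = 39.40
(6) 1.3(13) + 1.7(10) + 0.75(16) = 16.90 + 17.00 + 12.00 = 45.90
Maximum is from combination 6.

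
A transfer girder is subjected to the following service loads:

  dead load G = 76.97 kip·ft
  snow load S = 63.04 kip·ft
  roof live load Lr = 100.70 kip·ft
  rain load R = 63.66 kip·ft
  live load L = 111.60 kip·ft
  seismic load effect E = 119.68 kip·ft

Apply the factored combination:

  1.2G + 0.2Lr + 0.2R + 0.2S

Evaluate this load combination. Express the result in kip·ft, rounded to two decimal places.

1.2(76.97) + 0.2(100.70) + 0.2(63.66) + 0.2(63.04) = 92.36 + 20.14 + 12.73 + 12.61 = 137.84
M_u = 137.84 kip·ft.

137.84 kip·ft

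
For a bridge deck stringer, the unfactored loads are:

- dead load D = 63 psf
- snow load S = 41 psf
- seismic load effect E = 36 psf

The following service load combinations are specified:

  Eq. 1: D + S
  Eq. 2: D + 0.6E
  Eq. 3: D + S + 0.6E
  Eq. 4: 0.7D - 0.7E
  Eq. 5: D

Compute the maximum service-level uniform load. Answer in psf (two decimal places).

Eq. 1: 1.0(63) + 1.0(41) = 104.00
Eq. 2: 1.0(63) + 0.6(36) = 84.60
Eq. 3: 1.0(63) + 1.0(41) + 0.6(36) = 125.60
Eq. 4: 0.7(63) - 0.7(36) = 18.90
Eq. 5: 1.0(63) = 63.00
The controlling combination is 3, giving 125.60 psf.

125.60 psf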